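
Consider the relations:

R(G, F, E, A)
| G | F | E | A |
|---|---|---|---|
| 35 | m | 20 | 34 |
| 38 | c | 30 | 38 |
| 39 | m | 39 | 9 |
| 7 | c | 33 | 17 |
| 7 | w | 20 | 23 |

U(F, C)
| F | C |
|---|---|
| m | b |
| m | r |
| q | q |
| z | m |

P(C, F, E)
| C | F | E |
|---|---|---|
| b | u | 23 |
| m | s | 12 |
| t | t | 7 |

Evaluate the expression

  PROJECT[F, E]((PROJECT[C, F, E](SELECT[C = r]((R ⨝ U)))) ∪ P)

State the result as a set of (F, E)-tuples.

{(m, 20), (m, 39), (s, 12), (t, 7), (u, 23)}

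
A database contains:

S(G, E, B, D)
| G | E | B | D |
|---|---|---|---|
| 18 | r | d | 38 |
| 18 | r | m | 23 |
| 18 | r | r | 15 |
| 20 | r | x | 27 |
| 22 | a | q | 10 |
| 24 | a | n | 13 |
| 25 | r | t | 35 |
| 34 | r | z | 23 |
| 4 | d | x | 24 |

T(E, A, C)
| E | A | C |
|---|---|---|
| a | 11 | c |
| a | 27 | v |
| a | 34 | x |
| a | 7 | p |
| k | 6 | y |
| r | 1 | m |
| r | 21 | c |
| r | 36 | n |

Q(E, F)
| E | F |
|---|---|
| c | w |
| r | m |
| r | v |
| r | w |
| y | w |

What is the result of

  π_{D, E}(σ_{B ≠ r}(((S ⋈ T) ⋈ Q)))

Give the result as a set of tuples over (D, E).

Joining S and T on E yields {(18, r, d, 38, 1, m), (18, r, d, 38, 21, c), (18, r, d, 38, 36, n), (18, r, m, 23, 1, m), (18, r, m, 23, 21, c), (18, r, m, 23, 36, n), (18, r, r, 15, 1, m), (18, r, r, 15, 21, c), (18, r, r, 15, 36, n), (20, r, x, 27, 1, m), (20, r, x, 27, 21, c), (20, r, x, 27, 36, n), (22, a, q, 10, 11, c), (22, a, q, 10, 27, v), (22, a, q, 10, 34, x), (22, a, q, 10, 7, p), (24, a, n, 13, 11, c), (24, a, n, 13, 27, v), (24, a, n, 13, 34, x), (24, a, n, 13, 7, p), (25, r, t, 35, 1, m), (25, r, t, 35, 21, c), (25, r, t, 35, 36, n), (34, r, z, 23, 1, m), (34, r, z, 23, 21, c), (34, r, z, 23, 36, n)}.
Joining (S ⋈ T) and Q on E yields {(18, r, d, 38, 1, m, m), (18, r, d, 38, 1, m, v), (18, r, d, 38, 1, m, w), (18, r, d, 38, 21, c, m), (18, r, d, 38, 21, c, v), (18, r, d, 38, 21, c, w), (18, r, d, 38, 36, n, m), (18, r, d, 38, 36, n, v), (18, r, d, 38, 36, n, w), (18, r, m, 23, 1, m, m), (18, r, m, 23, 1, m, v), (18, r, m, 23, 1, m, w), (18, r, m, 23, 21, c, m), (18, r, m, 23, 21, c, v), (18, r, m, 23, 21, c, w), (18, r, m, 23, 36, n, m), (18, r, m, 23, 36, n, v), (18, r, m, 23, 36, n, w), (18, r, r, 15, 1, m, m), (18, r, r, 15, 1, m, v), (18, r, r, 15, 1, m, w), (18, r, r, 15, 21, c, m), (18, r, r, 15, 21, c, v), (18, r, r, 15, 21, c, w), (18, r, r, 15, 36, n, m), (18, r, r, 15, 36, n, v), (18, r, r, 15, 36, n, w), (20, r, x, 27, 1, m, m), (20, r, x, 27, 1, m, v), (20, r, x, 27, 1, m, w), (20, r, x, 27, 21, c, m), (20, r, x, 27, 21, c, v), (20, r, x, 27, 21, c, w), (20, r, x, 27, 36, n, m), (20, r, x, 27, 36, n, v), (20, r, x, 27, 36, n, w), (25, r, t, 35, 1, m, m), (25, r, t, 35, 1, m, v), (25, r, t, 35, 1, m, w), (25, r, t, 35, 21, c, m), (25, r, t, 35, 21, c, v), (25, r, t, 35, 21, c, w), (25, r, t, 35, 36, n, m), (25, r, t, 35, 36, n, v), (25, r, t, 35, 36, n, w), (34, r, z, 23, 1, m, m), (34, r, z, 23, 1, m, v), (34, r, z, 23, 1, m, w), (34, r, z, 23, 21, c, m), (34, r, z, 23, 21, c, v), (34, r, z, 23, 21, c, w), (34, r, z, 23, 36, n, m), (34, r, z, 23, 36, n, v), (34, r, z, 23, 36, n, w)}.
Apply σ_{B ≠ r}; surviving tuples: {(18, r, d, 38, 1, m, m), (18, r, d, 38, 1, m, v), (18, r, d, 38, 1, m, w), (18, r, d, 38, 21, c, m), (18, r, d, 38, 21, c, v), (18, r, d, 38, 21, c, w), (18, r, d, 38, 36, n, m), (18, r, d, 38, 36, n, v), (18, r, d, 38, 36, n, w), (18, r, m, 23, 1, m, m), (18, r, m, 23, 1, m, v), (18, r, m, 23, 1, m, w), (18, r, m, 23, 21, c, m), (18, r, m, 23, 21, c, v), (18, r, m, 23, 21, c, w), (18, r, m, 23, 36, n, m), (18, r, m, 23, 36, n, v), (18, r, m, 23, 36, n, w), (20, r, x, 27, 1, m, m), (20, r, x, 27, 1, m, v), (20, r, x, 27, 1, m, w), (20, r, x, 27, 21, c, m), (20, r, x, 27, 21, c, v), (20, r, x, 27, 21, c, w), (20, r, x, 27, 36, n, m), (20, r, x, 27, 36, n, v), (20, r, x, 27, 36, n, w), (25, r, t, 35, 1, m, m), (25, r, t, 35, 1, m, v), (25, r, t, 35, 1, m, w), (25, r, t, 35, 21, c, m), (25, r, t, 35, 21, c, v), (25, r, t, 35, 21, c, w), (25, r, t, 35, 36, n, m), (25, r, t, 35, 36, n, v), (25, r, t, 35, 36, n, w), (34, r, z, 23, 1, m, m), (34, r, z, 23, 1, m, v), (34, r, z, 23, 1, m, w), (34, r, z, 23, 21, c, m), (34, r, z, 23, 21, c, v), (34, r, z, 23, 21, c, w), (34, r, z, 23, 36, n, m), (34, r, z, 23, 36, n, v), (34, r, z, 23, 36, n, w)}
π_{D, E} gives {(23, r), (27, r), (35, r), (38, r)} (41 duplicate(s) eliminated).

{(23, r), (27, r), (35, r), (38, r)}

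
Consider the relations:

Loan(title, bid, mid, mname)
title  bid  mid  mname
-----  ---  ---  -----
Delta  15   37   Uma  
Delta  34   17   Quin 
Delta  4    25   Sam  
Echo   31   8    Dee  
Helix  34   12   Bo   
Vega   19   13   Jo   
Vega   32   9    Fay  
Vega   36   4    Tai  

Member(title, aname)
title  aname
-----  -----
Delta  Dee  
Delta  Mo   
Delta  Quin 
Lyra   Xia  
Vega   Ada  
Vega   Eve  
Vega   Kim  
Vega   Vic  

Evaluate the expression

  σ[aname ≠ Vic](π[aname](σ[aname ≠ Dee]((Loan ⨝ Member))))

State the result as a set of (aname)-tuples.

Joining Loan and Member on title yields {(Delta, 15, 37, Uma, Dee), (Delta, 15, 37, Uma, Mo), (Delta, 15, 37, Uma, Quin), (Delta, 34, 17, Quin, Dee), (Delta, 34, 17, Quin, Mo), (Delta, 34, 17, Quin, Quin), (Delta, 4, 25, Sam, Dee), (Delta, 4, 25, Sam, Mo), (Delta, 4, 25, Sam, Quin), (Vega, 19, 13, Jo, Ada), (Vega, 19, 13, Jo, Eve), (Vega, 19, 13, Jo, Kim), (Vega, 19, 13, Jo, Vic), (Vega, 32, 9, Fay, Ada), (Vega, 32, 9, Fay, Eve), (Vega, 32, 9, Fay, Kim), (Vega, 32, 9, Fay, Vic), (Vega, 36, 4, Tai, Ada), (Vega, 36, 4, Tai, Eve), (Vega, 36, 4, Tai, Kim), (Vega, 36, 4, Tai, Vic)}.
Filtering on aname ≠ Dee leaves {(Delta, 15, 37, Uma, Mo), (Delta, 15, 37, Uma, Quin), (Delta, 34, 17, Quin, Mo), (Delta, 34, 17, Quin, Quin), (Delta, 4, 25, Sam, Mo), (Delta, 4, 25, Sam, Quin), (Vega, 19, 13, Jo, Ada), (Vega, 19, 13, Jo, Eve), (Vega, 19, 13, Jo, Kim), (Vega, 19, 13, Jo, Vic), (Vega, 32, 9, Fay, Ada), (Vega, 32, 9, Fay, Eve), (Vega, 32, 9, Fay, Kim), (Vega, 32, 9, Fay, Vic), (Vega, 36, 4, Tai, Ada), (Vega, 36, 4, Tai, Eve), (Vega, 36, 4, Tai, Kim), (Vega, 36, 4, Tai, Vic)}.
Projecting to aname (12 duplicate(s) eliminated): {Ada, Eve, Kim, Mo, Quin, Vic}
Filtering on aname ≠ Vic leaves {Ada, Eve, Kim, Mo, Quin}.

{Ada, Eve, Kim, Mo, Quin}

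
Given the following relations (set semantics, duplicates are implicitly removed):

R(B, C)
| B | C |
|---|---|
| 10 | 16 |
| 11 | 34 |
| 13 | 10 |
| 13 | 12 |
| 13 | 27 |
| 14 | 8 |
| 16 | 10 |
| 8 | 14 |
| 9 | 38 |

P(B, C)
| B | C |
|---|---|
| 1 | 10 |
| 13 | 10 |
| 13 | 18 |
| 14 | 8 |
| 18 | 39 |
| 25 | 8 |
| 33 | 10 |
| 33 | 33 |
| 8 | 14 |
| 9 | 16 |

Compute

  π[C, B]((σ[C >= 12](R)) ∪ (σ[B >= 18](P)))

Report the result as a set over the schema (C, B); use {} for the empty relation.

{(10, 33), (12, 13), (14, 8), (16, 10), (27, 13), (33, 33), (34, 11), (38, 9), (39, 18), (8, 25)}

Selection C >= 12: {(10, 16), (11, 34), (13, 12), (13, 27), (8, 14), (9, 38)}
Selection B >= 18: {(18, 39), (25, 8), (33, 10), (33, 33)}
Taking the union: {(10, 16), (11, 34), (13, 12), (13, 27), (18, 39), (25, 8), (33, 10), (33, 33), (8, 14), (9, 38)}
Projecting to C, B: {(10, 33), (12, 13), (14, 8), (16, 10), (27, 13), (33, 33), (34, 11), (38, 9), (39, 18), (8, 25)}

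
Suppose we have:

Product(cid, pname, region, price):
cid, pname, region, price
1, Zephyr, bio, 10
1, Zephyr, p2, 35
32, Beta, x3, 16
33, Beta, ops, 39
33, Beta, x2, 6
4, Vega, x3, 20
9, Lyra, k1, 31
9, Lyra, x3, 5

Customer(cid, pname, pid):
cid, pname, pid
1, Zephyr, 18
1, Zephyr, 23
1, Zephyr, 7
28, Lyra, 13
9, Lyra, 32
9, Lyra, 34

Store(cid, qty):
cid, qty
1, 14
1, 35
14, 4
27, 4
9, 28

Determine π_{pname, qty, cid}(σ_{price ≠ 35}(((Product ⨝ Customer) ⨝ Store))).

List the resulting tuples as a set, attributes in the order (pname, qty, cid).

Joining Product and Customer on cid, pname yields {(1, Zephyr, bio, 10, 18), (1, Zephyr, bio, 10, 23), (1, Zephyr, bio, 10, 7), (1, Zephyr, p2, 35, 18), (1, Zephyr, p2, 35, 23), (1, Zephyr, p2, 35, 7), (9, Lyra, k1, 31, 32), (9, Lyra, k1, 31, 34), (9, Lyra, x3, 5, 32), (9, Lyra, x3, 5, 34)}.
Joining (Product ⨝ Customer) and Store on cid yields {(1, Zephyr, bio, 10, 18, 14), (1, Zephyr, bio, 10, 18, 35), (1, Zephyr, bio, 10, 23, 14), (1, Zephyr, bio, 10, 23, 35), (1, Zephyr, bio, 10, 7, 14), (1, Zephyr, bio, 10, 7, 35), (1, Zephyr, p2, 35, 18, 14), (1, Zephyr, p2, 35, 18, 35), (1, Zephyr, p2, 35, 23, 14), (1, Zephyr, p2, 35, 23, 35), (1, Zephyr, p2, 35, 7, 14), (1, Zephyr, p2, 35, 7, 35), (9, Lyra, k1, 31, 32, 28), (9, Lyra, k1, 31, 34, 28), (9, Lyra, x3, 5, 32, 28), (9, Lyra, x3, 5, 34, 28)}.
Filtering on price ≠ 35 leaves {(1, Zephyr, bio, 10, 18, 14), (1, Zephyr, bio, 10, 18, 35), (1, Zephyr, bio, 10, 23, 14), (1, Zephyr, bio, 10, 23, 35), (1, Zephyr, bio, 10, 7, 14), (1, Zephyr, bio, 10, 7, 35), (9, Lyra, k1, 31, 32, 28), (9, Lyra, k1, 31, 34, 28), (9, Lyra, x3, 5, 32, 28), (9, Lyra, x3, 5, 34, 28)}.
Projecting to pname, qty, cid (7 duplicate(s) eliminated): {(Lyra, 28, 9), (Zephyr, 14, 1), (Zephyr, 35, 1)}

{(Lyra, 28, 9), (Zephyr, 14, 1), (Zephyr, 35, 1)}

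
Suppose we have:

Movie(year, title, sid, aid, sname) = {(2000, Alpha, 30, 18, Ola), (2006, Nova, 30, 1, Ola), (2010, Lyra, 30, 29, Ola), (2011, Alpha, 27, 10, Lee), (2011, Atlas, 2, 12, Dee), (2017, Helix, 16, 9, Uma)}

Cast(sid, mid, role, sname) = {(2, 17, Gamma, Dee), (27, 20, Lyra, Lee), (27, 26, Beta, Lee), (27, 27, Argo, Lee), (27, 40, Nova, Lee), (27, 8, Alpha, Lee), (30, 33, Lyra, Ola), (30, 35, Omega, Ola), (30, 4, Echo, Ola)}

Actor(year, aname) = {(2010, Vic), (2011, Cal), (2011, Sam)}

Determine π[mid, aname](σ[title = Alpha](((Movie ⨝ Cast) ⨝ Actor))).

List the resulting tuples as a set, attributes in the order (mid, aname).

{(20, Cal), (20, Sam), (26, Cal), (26, Sam), (27, Cal), (27, Sam), (40, Cal), (40, Sam), (8, Cal), (8, Sam)}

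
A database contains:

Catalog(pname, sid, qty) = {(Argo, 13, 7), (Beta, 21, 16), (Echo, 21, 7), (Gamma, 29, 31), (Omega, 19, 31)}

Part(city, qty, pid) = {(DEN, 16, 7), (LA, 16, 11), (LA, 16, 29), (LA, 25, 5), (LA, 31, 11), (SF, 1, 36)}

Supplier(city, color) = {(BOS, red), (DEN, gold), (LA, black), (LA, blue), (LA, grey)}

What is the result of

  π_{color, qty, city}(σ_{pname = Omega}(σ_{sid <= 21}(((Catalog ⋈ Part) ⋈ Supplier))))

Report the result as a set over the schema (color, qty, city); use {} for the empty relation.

{(black, 31, LA), (blue, 31, LA), (grey, 31, LA)}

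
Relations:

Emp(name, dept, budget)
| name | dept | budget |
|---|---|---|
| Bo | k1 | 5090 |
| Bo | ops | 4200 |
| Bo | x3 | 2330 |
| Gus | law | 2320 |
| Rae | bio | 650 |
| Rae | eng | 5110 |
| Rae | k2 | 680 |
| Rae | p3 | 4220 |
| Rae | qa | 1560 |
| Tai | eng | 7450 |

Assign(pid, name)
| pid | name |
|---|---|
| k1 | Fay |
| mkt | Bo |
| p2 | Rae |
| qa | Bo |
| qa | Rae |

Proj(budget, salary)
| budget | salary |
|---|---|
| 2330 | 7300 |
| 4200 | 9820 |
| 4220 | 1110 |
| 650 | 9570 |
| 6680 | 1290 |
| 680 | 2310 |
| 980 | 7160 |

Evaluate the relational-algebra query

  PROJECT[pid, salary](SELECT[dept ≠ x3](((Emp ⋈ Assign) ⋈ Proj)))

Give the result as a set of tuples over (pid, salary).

{(mkt, 9820), (p2, 1110), (p2, 2310), (p2, 9570), (qa, 1110), (qa, 2310), (qa, 9570), (qa, 9820)}

Joining Emp and Assign on name yields {(Bo, k1, 5090, mkt), (Bo, k1, 5090, qa), (Bo, ops, 4200, mkt), (Bo, ops, 4200, qa), (Bo, x3, 2330, mkt), (Bo, x3, 2330, qa), (Rae, bio, 650, p2), (Rae, bio, 650, qa), (Rae, eng, 5110, p2), (Rae, eng, 5110, qa), (Rae, k2, 680, p2), (Rae, k2, 680, qa), (Rae, p3, 4220, p2), (Rae, p3, 4220, qa), (Rae, qa, 1560, p2), (Rae, qa, 1560, qa)}.
Joining (Emp ⋈ Assign) and Proj on budget yields {(Bo, ops, 4200, mkt, 9820), (Bo, ops, 4200, qa, 9820), (Bo, x3, 2330, mkt, 7300), (Bo, x3, 2330, qa, 7300), (Rae, bio, 650, p2, 9570), (Rae, bio, 650, qa, 9570), (Rae, k2, 680, p2, 2310), (Rae, k2, 680, qa, 2310), (Rae, p3, 4220, p2, 1110), (Rae, p3, 4220, qa, 1110)}.
Filtering on dept ≠ x3 leaves {(Bo, ops, 4200, mkt, 9820), (Bo, ops, 4200, qa, 9820), (Rae, bio, 650, p2, 9570), (Rae, bio, 650, qa, 9570), (Rae, k2, 680, p2, 2310), (Rae, k2, 680, qa, 2310), (Rae, p3, 4220, p2, 1110), (Rae, p3, 4220, qa, 1110)}.
π_{pid, salary} gives {(mkt, 9820), (p2, 1110), (p2, 2310), (p2, 9570), (qa, 1110), (qa, 2310), (qa, 9570), (qa, 9820)}.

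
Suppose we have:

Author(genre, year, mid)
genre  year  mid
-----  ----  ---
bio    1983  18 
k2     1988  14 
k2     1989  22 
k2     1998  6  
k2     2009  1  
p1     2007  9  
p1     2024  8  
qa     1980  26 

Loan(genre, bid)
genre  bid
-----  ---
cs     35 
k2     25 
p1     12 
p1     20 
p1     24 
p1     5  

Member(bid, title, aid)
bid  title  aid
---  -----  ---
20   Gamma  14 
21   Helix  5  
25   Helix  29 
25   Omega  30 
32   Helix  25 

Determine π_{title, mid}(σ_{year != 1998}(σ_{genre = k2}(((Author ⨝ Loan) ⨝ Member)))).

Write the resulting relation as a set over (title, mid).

{(Helix, 1), (Helix, 14), (Helix, 22), (Omega, 1), (Omega, 14), (Omega, 22)}

Joining Author and Loan on genre yields {(k2, 1988, 14, 25), (k2, 1989, 22, 25), (k2, 1998, 6, 25), (k2, 2009, 1, 25), (p1, 2007, 9, 12), (p1, 2007, 9, 20), (p1, 2007, 9, 24), (p1, 2007, 9, 5), (p1, 2024, 8, 12), (p1, 2024, 8, 20), (p1, 2024, 8, 24), (p1, 2024, 8, 5)}.
Joining (Author ⨝ Loan) and Member on bid yields {(k2, 1988, 14, 25, Helix, 29), (k2, 1988, 14, 25, Omega, 30), (k2, 1989, 22, 25, Helix, 29), (k2, 1989, 22, 25, Omega, 30), (k2, 1998, 6, 25, Helix, 29), (k2, 1998, 6, 25, Omega, 30), (k2, 2009, 1, 25, Helix, 29), (k2, 2009, 1, 25, Omega, 30), (p1, 2007, 9, 20, Gamma, 14), (p1, 2024, 8, 20, Gamma, 14)}.
Filtering on genre = k2 leaves {(k2, 1988, 14, 25, Helix, 29), (k2, 1988, 14, 25, Omega, 30), (k2, 1989, 22, 25, Helix, 29), (k2, 1989, 22, 25, Omega, 30), (k2, 1998, 6, 25, Helix, 29), (k2, 1998, 6, 25, Omega, 30), (k2, 2009, 1, 25, Helix, 29), (k2, 2009, 1, 25, Omega, 30)}.
Filtering on year != 1998 leaves {(k2, 1988, 14, 25, Helix, 29), (k2, 1988, 14, 25, Omega, 30), (k2, 1989, 22, 25, Helix, 29), (k2, 1989, 22, 25, Omega, 30), (k2, 2009, 1, 25, Helix, 29), (k2, 2009, 1, 25, Omega, 30)}.
Keep only column(s) title, mid: {(Helix, 1), (Helix, 14), (Helix, 22), (Omega, 1), (Omega, 14), (Omega, 22)}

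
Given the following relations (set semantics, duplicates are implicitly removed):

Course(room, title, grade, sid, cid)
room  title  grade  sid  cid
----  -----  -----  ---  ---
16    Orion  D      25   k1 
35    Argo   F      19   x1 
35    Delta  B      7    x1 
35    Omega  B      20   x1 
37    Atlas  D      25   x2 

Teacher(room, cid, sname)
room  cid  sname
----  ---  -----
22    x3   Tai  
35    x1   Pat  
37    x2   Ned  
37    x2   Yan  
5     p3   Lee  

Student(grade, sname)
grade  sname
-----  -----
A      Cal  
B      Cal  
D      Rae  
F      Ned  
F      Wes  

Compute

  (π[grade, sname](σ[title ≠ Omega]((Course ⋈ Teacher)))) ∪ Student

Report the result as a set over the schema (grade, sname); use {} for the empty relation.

Joining Course and Teacher on room, cid yields {(35, Argo, F, 19, x1, Pat), (35, Delta, B, 7, x1, Pat), (35, Omega, B, 20, x1, Pat), (37, Atlas, D, 25, x2, Ned), (37, Atlas, D, 25, x2, Yan)}.
Apply σ_{title ≠ Omega}; surviving tuples: {(35, Argo, F, 19, x1, Pat), (35, Delta, B, 7, x1, Pat), (37, Atlas, D, 25, x2, Ned), (37, Atlas, D, 25, x2, Yan)}
Projecting to grade, sname: {(B, Pat), (D, Ned), (D, Yan), (F, Pat)}
Taking the union: {(A, Cal), (B, Cal), (B, Pat), (D, Ned), (D, Rae), (D, Yan), (F, Ned), (F, Pat), (F, Wes)}

{(A, Cal), (B, Cal), (B, Pat), (D, Ned), (D, Rae), (D, Yan), (F, Ned), (F, Pat), (F, Wes)}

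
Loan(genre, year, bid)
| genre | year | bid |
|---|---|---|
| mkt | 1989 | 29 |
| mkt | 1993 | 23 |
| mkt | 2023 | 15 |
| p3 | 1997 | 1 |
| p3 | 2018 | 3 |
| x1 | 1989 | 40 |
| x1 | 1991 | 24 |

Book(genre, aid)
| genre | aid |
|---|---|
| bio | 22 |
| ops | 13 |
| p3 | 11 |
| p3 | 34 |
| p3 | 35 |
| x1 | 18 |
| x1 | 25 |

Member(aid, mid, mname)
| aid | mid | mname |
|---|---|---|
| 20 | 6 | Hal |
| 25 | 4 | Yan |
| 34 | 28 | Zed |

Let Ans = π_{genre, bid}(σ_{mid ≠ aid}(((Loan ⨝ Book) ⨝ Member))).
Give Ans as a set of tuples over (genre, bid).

Joining Loan and Book on genre yields {(p3, 1997, 1, 11), (p3, 1997, 1, 34), (p3, 1997, 1, 35), (p3, 2018, 3, 11), (p3, 2018, 3, 34), (p3, 2018, 3, 35), (x1, 1989, 40, 18), (x1, 1989, 40, 25), (x1, 1991, 24, 18), (x1, 1991, 24, 25)}.
Joining (Loan ⨝ Book) and Member on aid yields {(p3, 1997, 1, 34, 28, Zed), (p3, 2018, 3, 34, 28, Zed), (x1, 1989, 40, 25, 4, Yan), (x1, 1991, 24, 25, 4, Yan)}.
Filtering on mid ≠ aid leaves {(p3, 1997, 1, 34, 28, Zed), (p3, 2018, 3, 34, 28, Zed), (x1, 1989, 40, 25, 4, Yan), (x1, 1991, 24, 25, 4, Yan)}.
π_{genre, bid} gives {(p3, 1), (p3, 3), (x1, 24), (x1, 40)}.

{(p3, 1), (p3, 3), (x1, 24), (x1, 40)}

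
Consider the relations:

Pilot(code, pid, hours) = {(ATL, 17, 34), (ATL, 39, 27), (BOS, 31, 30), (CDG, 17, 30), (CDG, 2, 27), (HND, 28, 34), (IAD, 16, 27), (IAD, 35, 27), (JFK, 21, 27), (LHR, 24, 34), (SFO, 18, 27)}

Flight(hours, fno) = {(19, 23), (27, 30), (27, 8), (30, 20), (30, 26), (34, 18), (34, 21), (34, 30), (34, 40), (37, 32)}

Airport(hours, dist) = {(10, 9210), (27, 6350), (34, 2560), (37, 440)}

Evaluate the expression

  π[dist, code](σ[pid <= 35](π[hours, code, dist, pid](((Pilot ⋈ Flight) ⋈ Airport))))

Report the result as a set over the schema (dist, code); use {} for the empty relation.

{(2560, ATL), (2560, HND), (2560, LHR), (6350, CDG), (6350, IAD), (6350, JFK), (6350, SFO)}

Pilot ⋈ Flight (natural join on hours): {(ATL, 17, 34, 18), (ATL, 17, 34, 21), (ATL, 17, 34, 30), (ATL, 17, 34, 40), (ATL, 39, 27, 30), (ATL, 39, 27, 8), (BOS, 31, 30, 20), (BOS, 31, 30, 26), (CDG, 17, 30, 20), (CDG, 17, 30, 26), (CDG, 2, 27, 30), (CDG, 2, 27, 8), (HND, 28, 34, 18), (HND, 28, 34, 21), (HND, 28, 34, 30), (HND, 28, 34, 40), (IAD, 16, 27, 30), (IAD, 16, 27, 8), (IAD, 35, 27, 30), (IAD, 35, 27, 8), (JFK, 21, 27, 30), (JFK, 21, 27, 8), (LHR, 24, 34, 18), (LHR, 24, 34, 21), (LHR, 24, 34, 30), (LHR, 24, 34, 40), (SFO, 18, 27, 30), (SFO, 18, 27, 8)}
(Pilot ⋈ Flight) ⋈ Airport (natural join on hours): {(ATL, 17, 34, 18, 2560), (ATL, 17, 34, 21, 2560), (ATL, 17, 34, 30, 2560), (ATL, 17, 34, 40, 2560), (ATL, 39, 27, 30, 6350), (ATL, 39, 27, 8, 6350), (CDG, 2, 27, 30, 6350), (CDG, 2, 27, 8, 6350), (HND, 28, 34, 18, 2560), (HND, 28, 34, 21, 2560), (HND, 28, 34, 30, 2560), (HND, 28, 34, 40, 2560), (IAD, 16, 27, 30, 6350), (IAD, 16, 27, 8, 6350), (IAD, 35, 27, 30, 6350), (IAD, 35, 27, 8, 6350), (JFK, 21, 27, 30, 6350), (JFK, 21, 27, 8, 6350), (LHR, 24, 34, 18, 2560), (LHR, 24, 34, 21, 2560), (LHR, 24, 34, 30, 2560), (LHR, 24, 34, 40, 2560), (SFO, 18, 27, 30, 6350), (SFO, 18, 27, 8, 6350)}
Projecting to hours, code, dist, pid (15 duplicate(s) eliminated): {(27, ATL, 6350, 39), (27, CDG, 6350, 2), (27, IAD, 6350, 16), (27, IAD, 6350, 35), (27, JFK, 6350, 21), (27, SFO, 6350, 18), (34, ATL, 2560, 17), (34, HND, 2560, 28), (34, LHR, 2560, 24)}
σ[pid <= 35]: keep tuples satisfying pid <= 35 → {(27, CDG, 6350, 2), (27, IAD, 6350, 16), (27, IAD, 6350, 35), (27, JFK, 6350, 21), (27, SFO, 6350, 18), (34, ATL, 2560, 17), (34, HND, 2560, 28), (34, LHR, 2560, 24)}
Projecting to dist, code (1 duplicate(s) eliminated): {(2560, ATL), (2560, HND), (2560, LHR), (6350, CDG), (6350, IAD), (6350, JFK), (6350, SFO)}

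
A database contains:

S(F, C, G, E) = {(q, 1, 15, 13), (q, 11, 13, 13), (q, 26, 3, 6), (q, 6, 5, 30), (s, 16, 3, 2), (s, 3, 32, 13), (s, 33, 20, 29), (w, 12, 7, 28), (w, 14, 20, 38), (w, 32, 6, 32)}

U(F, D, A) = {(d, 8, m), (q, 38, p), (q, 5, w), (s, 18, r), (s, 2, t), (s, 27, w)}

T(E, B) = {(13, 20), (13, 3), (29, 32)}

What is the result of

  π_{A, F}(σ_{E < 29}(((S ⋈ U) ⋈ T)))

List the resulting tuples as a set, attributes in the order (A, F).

S ⋈ U (natural join on F): {(q, 1, 15, 13, 38, p), (q, 1, 15, 13, 5, w), (q, 11, 13, 13, 38, p), (q, 11, 13, 13, 5, w), (q, 26, 3, 6, 38, p), (q, 26, 3, 6, 5, w), (q, 6, 5, 30, 38, p), (q, 6, 5, 30, 5, w), (s, 16, 3, 2, 18, r), (s, 16, 3, 2, 2, t), (s, 16, 3, 2, 27, w), (s, 3, 32, 13, 18, r), (s, 3, 32, 13, 2, t), (s, 3, 32, 13, 27, w), (s, 33, 20, 29, 18, r), (s, 33, 20, 29, 2, t), (s, 33, 20, 29, 27, w)}
(S ⋈ U) ⋈ T (natural join on E): {(q, 1, 15, 13, 38, p, 20), (q, 1, 15, 13, 38, p, 3), (q, 1, 15, 13, 5, w, 20), (q, 1, 15, 13, 5, w, 3), (q, 11, 13, 13, 38, p, 20), (q, 11, 13, 13, 38, p, 3), (q, 11, 13, 13, 5, w, 20), (q, 11, 13, 13, 5, w, 3), (s, 3, 32, 13, 18, r, 20), (s, 3, 32, 13, 18, r, 3), (s, 3, 32, 13, 2, t, 20), (s, 3, 32, 13, 2, t, 3), (s, 3, 32, 13, 27, w, 20), (s, 3, 32, 13, 27, w, 3), (s, 33, 20, 29, 18, r, 32), (s, 33, 20, 29, 2, t, 32), (s, 33, 20, 29, 27, w, 32)}
σ[E < 29]: keep tuples satisfying E < 29 → {(q, 1, 15, 13, 38, p, 20), (q, 1, 15, 13, 38, p, 3), (q, 1, 15, 13, 5, w, 20), (q, 1, 15, 13, 5, w, 3), (q, 11, 13, 13, 38, p, 20), (q, 11, 13, 13, 38, p, 3), (q, 11, 13, 13, 5, w, 20), (q, 11, 13, 13, 5, w, 3), (s, 3, 32, 13, 18, r, 20), (s, 3, 32, 13, 18, r, 3), (s, 3, 32, 13, 2, t, 20), (s, 3, 32, 13, 2, t, 3), (s, 3, 32, 13, 27, w, 20), (s, 3, 32, 13, 27, w, 3)}
Keep only column(s) A, F (9 duplicate(s) eliminated): {(p, q), (r, s), (t, s), (w, q), (w, s)}

{(p, q), (r, s), (t, s), (w, q), (w, s)}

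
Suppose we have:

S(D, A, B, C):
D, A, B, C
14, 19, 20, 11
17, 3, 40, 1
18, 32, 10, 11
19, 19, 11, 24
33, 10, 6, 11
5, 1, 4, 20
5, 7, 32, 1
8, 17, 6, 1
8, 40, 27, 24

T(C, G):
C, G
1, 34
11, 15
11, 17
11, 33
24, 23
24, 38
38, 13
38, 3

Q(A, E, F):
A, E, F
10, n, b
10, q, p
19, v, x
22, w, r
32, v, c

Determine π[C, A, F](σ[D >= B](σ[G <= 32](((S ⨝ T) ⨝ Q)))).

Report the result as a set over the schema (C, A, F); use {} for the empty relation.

S ⋈ T (natural join on C): {(14, 19, 20, 11, 15), (14, 19, 20, 11, 17), (14, 19, 20, 11, 33), (17, 3, 40, 1, 34), (18, 32, 10, 11, 15), (18, 32, 10, 11, 17), (18, 32, 10, 11, 33), (19, 19, 11, 24, 23), (19, 19, 11, 24, 38), (33, 10, 6, 11, 15), (33, 10, 6, 11, 17), (33, 10, 6, 11, 33), (5, 7, 32, 1, 34), (8, 17, 6, 1, 34), (8, 40, 27, 24, 23), (8, 40, 27, 24, 38)}
(S ⨝ T) ⋈ Q (natural join on A): {(14, 19, 20, 11, 15, v, x), (14, 19, 20, 11, 17, v, x), (14, 19, 20, 11, 33, v, x), (18, 32, 10, 11, 15, v, c), (18, 32, 10, 11, 17, v, c), (18, 32, 10, 11, 33, v, c), (19, 19, 11, 24, 23, v, x), (19, 19, 11, 24, 38, v, x), (33, 10, 6, 11, 15, n, b), (33, 10, 6, 11, 15, q, p), (33, 10, 6, 11, 17, n, b), (33, 10, 6, 11, 17, q, p), (33, 10, 6, 11, 33, n, b), (33, 10, 6, 11, 33, q, p)}
σ[G <= 32]: keep tuples satisfying G <= 32 → {(14, 19, 20, 11, 15, v, x), (14, 19, 20, 11, 17, v, x), (18, 32, 10, 11, 15, v, c), (18, 32, 10, 11, 17, v, c), (19, 19, 11, 24, 23, v, x), (33, 10, 6, 11, 15, n, b), (33, 10, 6, 11, 15, q, p), (33, 10, 6, 11, 17, n, b), (33, 10, 6, 11, 17, q, p)}
σ[D >= B]: keep tuples satisfying D >= B → {(18, 32, 10, 11, 15, v, c), (18, 32, 10, 11, 17, v, c), (19, 19, 11, 24, 23, v, x), (33, 10, 6, 11, 15, n, b), (33, 10, 6, 11, 15, q, p), (33, 10, 6, 11, 17, n, b), (33, 10, 6, 11, 17, q, p)}
π[C, A, F]: project onto (C, A, F) (3 duplicate(s) eliminated) → {(11, 10, b), (11, 10, p), (11, 32, c), (24, 19, x)}

{(11, 10, b), (11, 10, p), (11, 32, c), (24, 19, x)}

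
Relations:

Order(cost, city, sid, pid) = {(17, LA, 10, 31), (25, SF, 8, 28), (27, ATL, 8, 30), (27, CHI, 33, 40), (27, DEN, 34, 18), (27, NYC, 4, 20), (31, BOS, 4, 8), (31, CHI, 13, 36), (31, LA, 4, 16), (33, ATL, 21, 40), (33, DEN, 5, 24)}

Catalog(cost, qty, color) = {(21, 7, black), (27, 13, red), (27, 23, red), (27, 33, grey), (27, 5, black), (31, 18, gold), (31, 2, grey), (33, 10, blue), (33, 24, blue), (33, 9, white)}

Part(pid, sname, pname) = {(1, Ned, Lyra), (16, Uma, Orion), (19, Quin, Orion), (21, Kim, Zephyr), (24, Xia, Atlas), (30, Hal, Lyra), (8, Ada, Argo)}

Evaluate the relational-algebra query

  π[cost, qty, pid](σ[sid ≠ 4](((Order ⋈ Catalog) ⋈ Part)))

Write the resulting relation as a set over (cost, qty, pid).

Natural join on cost: {(27, ATL, 8, 30, 13, red), (27, ATL, 8, 30, 23, red), (27, ATL, 8, 30, 33, grey), (27, ATL, 8, 30, 5, black), (27, CHI, 33, 40, 13, red), (27, CHI, 33, 40, 23, red), (27, CHI, 33, 40, 33, grey), (27, CHI, 33, 40, 5, black), (27, DEN, 34, 18, 13, red), (27, DEN, 34, 18, 23, red), (27, DEN, 34, 18, 33, grey), (27, DEN, 34, 18, 5, black), (27, NYC, 4, 20, 13, red), (27, NYC, 4, 20, 23, red), (27, NYC, 4, 20, 33, grey), (27, NYC, 4, 20, 5, black), (31, BOS, 4, 8, 18, gold), (31, BOS, 4, 8, 2, grey), (31, CHI, 13, 36, 18, gold), (31, CHI, 13, 36, 2, grey), (31, LA, 4, 16, 18, gold), (31, LA, 4, 16, 2, grey), (33, ATL, 21, 40, 10, blue), (33, ATL, 21, 40, 24, blue), (33, ATL, 21, 40, 9, white), (33, DEN, 5, 24, 10, blue), (33, DEN, 5, 24, 24, blue), (33, DEN, 5, 24, 9, white)}
Natural join on pid: {(27, ATL, 8, 30, 13, red, Hal, Lyra), (27, ATL, 8, 30, 23, red, Hal, Lyra), (27, ATL, 8, 30, 33, grey, Hal, Lyra), (27, ATL, 8, 30, 5, black, Hal, Lyra), (31, BOS, 4, 8, 18, gold, Ada, Argo), (31, BOS, 4, 8, 2, grey, Ada, Argo), (31, LA, 4, 16, 18, gold, Uma, Orion), (31, LA, 4, 16, 2, grey, Uma, Orion), (33, DEN, 5, 24, 10, blue, Xia, Atlas), (33, DEN, 5, 24, 24, blue, Xia, Atlas), (33, DEN, 5, 24, 9, white, Xia, Atlas)}
Apply σ_{sid ≠ 4}; surviving tuples: {(27, ATL, 8, 30, 13, red, Hal, Lyra), (27, ATL, 8, 30, 23, red, Hal, Lyra), (27, ATL, 8, 30, 33, grey, Hal, Lyra), (27, ATL, 8, 30, 5, black, Hal, Lyra), (33, DEN, 5, 24, 10, blue, Xia, Atlas), (33, DEN, 5, 24, 24, blue, Xia, Atlas), (33, DEN, 5, 24, 9, white, Xia, Atlas)}
Projecting to cost, qty, pid: {(27, 13, 30), (27, 23, 30), (27, 33, 30), (27, 5, 30), (33, 10, 24), (33, 24, 24), (33, 9, 24)}

{(27, 13, 30), (27, 23, 30), (27, 33, 30), (27, 5, 30), (33, 10, 24), (33, 24, 24), (33, 9, 24)}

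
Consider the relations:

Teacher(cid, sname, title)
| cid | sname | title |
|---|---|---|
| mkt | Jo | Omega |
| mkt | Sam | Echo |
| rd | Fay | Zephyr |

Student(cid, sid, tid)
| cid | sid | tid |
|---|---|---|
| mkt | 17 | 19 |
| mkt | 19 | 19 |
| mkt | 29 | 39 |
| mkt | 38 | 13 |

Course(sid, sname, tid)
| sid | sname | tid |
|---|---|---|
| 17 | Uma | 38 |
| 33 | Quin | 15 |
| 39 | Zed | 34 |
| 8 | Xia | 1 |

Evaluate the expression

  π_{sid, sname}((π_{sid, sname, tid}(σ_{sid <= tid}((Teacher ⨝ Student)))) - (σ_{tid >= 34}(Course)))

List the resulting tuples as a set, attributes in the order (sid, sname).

{(17, Jo), (17, Sam), (19, Jo), (19, Sam), (29, Jo), (29, Sam)}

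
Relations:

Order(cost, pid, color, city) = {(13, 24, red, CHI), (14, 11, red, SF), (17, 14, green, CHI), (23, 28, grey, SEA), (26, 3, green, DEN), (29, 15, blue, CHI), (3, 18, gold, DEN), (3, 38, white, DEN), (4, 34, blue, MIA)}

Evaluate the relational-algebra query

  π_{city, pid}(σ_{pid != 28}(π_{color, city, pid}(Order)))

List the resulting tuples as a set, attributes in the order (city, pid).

π_{color, city, pid} gives {(blue, CHI, 15), (blue, MIA, 34), (gold, DEN, 18), (green, CHI, 14), (green, DEN, 3), (grey, SEA, 28), (red, CHI, 24), (red, SF, 11), (white, DEN, 38)}.
σ[pid != 28]: keep tuples satisfying pid != 28 → {(blue, CHI, 15), (blue, MIA, 34), (gold, DEN, 18), (green, CHI, 14), (green, DEN, 3), (red, CHI, 24), (red, SF, 11), (white, DEN, 38)}
π_{city, pid} gives {(CHI, 14), (CHI, 15), (CHI, 24), (DEN, 18), (DEN, 3), (DEN, 38), (MIA, 34), (SF, 11)}.

{(CHI, 14), (CHI, 15), (CHI, 24), (DEN, 18), (DEN, 3), (DEN, 38), (MIA, 34), (SF, 11)}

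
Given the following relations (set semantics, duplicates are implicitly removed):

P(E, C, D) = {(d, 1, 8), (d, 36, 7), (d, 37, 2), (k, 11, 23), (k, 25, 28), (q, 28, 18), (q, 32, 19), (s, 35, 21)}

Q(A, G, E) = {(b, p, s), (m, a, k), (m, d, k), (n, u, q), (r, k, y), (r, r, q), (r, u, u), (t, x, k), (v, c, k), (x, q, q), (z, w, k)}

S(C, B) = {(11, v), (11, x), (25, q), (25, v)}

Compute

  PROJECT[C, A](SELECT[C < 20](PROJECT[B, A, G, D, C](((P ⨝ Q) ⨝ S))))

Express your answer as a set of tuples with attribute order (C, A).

Joining P and Q on E yields {(k, 11, 23, m, a), (k, 11, 23, m, d), (k, 11, 23, t, x), (k, 11, 23, v, c), (k, 11, 23, z, w), (k, 25, 28, m, a), (k, 25, 28, m, d), (k, 25, 28, t, x), (k, 25, 28, v, c), (k, 25, 28, z, w), (q, 28, 18, n, u), (q, 28, 18, r, r), (q, 28, 18, x, q), (q, 32, 19, n, u), (q, 32, 19, r, r), (q, 32, 19, x, q), (s, 35, 21, b, p)}.
Joining (P ⨝ Q) and S on C yields {(k, 11, 23, m, a, v), (k, 11, 23, m, a, x), (k, 11, 23, m, d, v), (k, 11, 23, m, d, x), (k, 11, 23, t, x, v), (k, 11, 23, t, x, x), (k, 11, 23, v, c, v), (k, 11, 23, v, c, x), (k, 11, 23, z, w, v), (k, 11, 23, z, w, x), (k, 25, 28, m, a, q), (k, 25, 28, m, a, v), (k, 25, 28, m, d, q), (k, 25, 28, m, d, v), (k, 25, 28, t, x, q), (k, 25, 28, t, x, v), (k, 25, 28, v, c, q), (k, 25, 28, v, c, v), (k, 25, 28, z, w, q), (k, 25, 28, z, w, v)}.
π[B, A, G, D, C]: project onto (B, A, G, D, C) → {(q, m, a, 28, 25), (q, m, d, 28, 25), (q, t, x, 28, 25), (q, v, c, 28, 25), (q, z, w, 28, 25), (v, m, a, 23, 11), (v, m, a, 28, 25), (v, m, d, 23, 11), (v, m, d, 28, 25), (v, t, x, 23, 11), (v, t, x, 28, 25), (v, v, c, 23, 11), (v, v, c, 28, 25), (v, z, w, 23, 11), (v, z, w, 28, 25), (x, m, a, 23, 11), (x, m, d, 23, 11), (x, t, x, 23, 11), (x, v, c, 23, 11), (x, z, w, 23, 11)}
Filtering on C < 20 leaves {(v, m, a, 23, 11), (v, m, d, 23, 11), (v, t, x, 23, 11), (v, v, c, 23, 11), (v, z, w, 23, 11), (x, m, a, 23, 11), (x, m, d, 23, 11), (x, t, x, 23, 11), (x, v, c, 23, 11), (x, z, w, 23, 11)}.
π[C, A]: project onto (C, A) (6 duplicate(s) eliminated) → {(11, m), (11, t), (11, v), (11, z)}

{(11, m), (11, t), (11, v), (11, z)}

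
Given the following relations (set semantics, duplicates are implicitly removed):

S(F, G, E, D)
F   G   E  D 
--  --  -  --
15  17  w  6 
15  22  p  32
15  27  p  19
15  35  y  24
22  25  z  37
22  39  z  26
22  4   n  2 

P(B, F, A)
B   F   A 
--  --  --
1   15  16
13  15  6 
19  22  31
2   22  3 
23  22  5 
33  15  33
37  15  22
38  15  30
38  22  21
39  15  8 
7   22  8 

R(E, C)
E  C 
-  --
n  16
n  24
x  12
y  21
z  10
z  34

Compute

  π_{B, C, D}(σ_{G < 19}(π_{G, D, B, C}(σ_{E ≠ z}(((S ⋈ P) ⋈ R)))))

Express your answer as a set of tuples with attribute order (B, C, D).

{(19, 16, 2), (19, 24, 2), (2, 16, 2), (2, 24, 2), (23, 16, 2), (23, 24, 2), (38, 16, 2), (38, 24, 2), (7, 16, 2), (7, 24, 2)}

Joining S and P on F yields {(15, 17, w, 6, 1, 16), (15, 17, w, 6, 13, 6), (15, 17, w, 6, 33, 33), (15, 17, w, 6, 37, 22), (15, 17, w, 6, 38, 30), (15, 17, w, 6, 39, 8), (15, 22, p, 32, 1, 16), (15, 22, p, 32, 13, 6), (15, 22, p, 32, 33, 33), (15, 22, p, 32, 37, 22), (15, 22, p, 32, 38, 30), (15, 22, p, 32, 39, 8), (15, 27, p, 19, 1, 16), (15, 27, p, 19, 13, 6), (15, 27, p, 19, 33, 33), (15, 27, p, 19, 37, 22), (15, 27, p, 19, 38, 30), (15, 27, p, 19, 39, 8), (15, 35, y, 24, 1, 16), (15, 35, y, 24, 13, 6), (15, 35, y, 24, 33, 33), (15, 35, y, 24, 37, 22), (15, 35, y, 24, 38, 30), (15, 35, y, 24, 39, 8), (22, 25, z, 37, 19, 31), (22, 25, z, 37, 2, 3), (22, 25, z, 37, 23, 5), (22, 25, z, 37, 38, 21), (22, 25, z, 37, 7, 8), (22, 39, z, 26, 19, 31), (22, 39, z, 26, 2, 3), (22, 39, z, 26, 23, 5), (22, 39, z, 26, 38, 21), (22, 39, z, 26, 7, 8), (22, 4, n, 2, 19, 31), (22, 4, n, 2, 2, 3), (22, 4, n, 2, 23, 5), (22, 4, n, 2, 38, 21), (22, 4, n, 2, 7, 8)}.
Joining (S ⋈ P) and R on E yields {(15, 35, y, 24, 1, 16, 21), (15, 35, y, 24, 13, 6, 21), (15, 35, y, 24, 33, 33, 21), (15, 35, y, 24, 37, 22, 21), (15, 35, y, 24, 38, 30, 21), (15, 35, y, 24, 39, 8, 21), (22, 25, z, 37, 19, 31, 10), (22, 25, z, 37, 19, 31, 34), (22, 25, z, 37, 2, 3, 10), (22, 25, z, 37, 2, 3, 34), (22, 25, z, 37, 23, 5, 10), (22, 25, z, 37, 23, 5, 34), (22, 25, z, 37, 38, 21, 10), (22, 25, z, 37, 38, 21, 34), (22, 25, z, 37, 7, 8, 10), (22, 25, z, 37, 7, 8, 34), (22, 39, z, 26, 19, 31, 10), (22, 39, z, 26, 19, 31, 34), (22, 39, z, 26, 2, 3, 10), (22, 39, z, 26, 2, 3, 34), (22, 39, z, 26, 23, 5, 10), (22, 39, z, 26, 23, 5, 34), (22, 39, z, 26, 38, 21, 10), (22, 39, z, 26, 38, 21, 34), (22, 39, z, 26, 7, 8, 10), (22, 39, z, 26, 7, 8, 34), (22, 4, n, 2, 19, 31, 16), (22, 4, n, 2, 19, 31, 24), (22, 4, n, 2, 2, 3, 16), (22, 4, n, 2, 2, 3, 24), (22, 4, n, 2, 23, 5, 16), (22, 4, n, 2, 23, 5, 24), (22, 4, n, 2, 38, 21, 16), (22, 4, n, 2, 38, 21, 24), (22, 4, n, 2, 7, 8, 16), (22, 4, n, 2, 7, 8, 24)}.
Selection E ≠ z: {(15, 35, y, 24, 1, 16, 21), (15, 35, y, 24, 13, 6, 21), (15, 35, y, 24, 33, 33, 21), (15, 35, y, 24, 37, 22, 21), (15, 35, y, 24, 38, 30, 21), (15, 35, y, 24, 39, 8, 21), (22, 4, n, 2, 19, 31, 16), (22, 4, n, 2, 19, 31, 24), (22, 4, n, 2, 2, 3, 16), (22, 4, n, 2, 2, 3, 24), (22, 4, n, 2, 23, 5, 16), (22, 4, n, 2, 23, 5, 24), (22, 4, n, 2, 38, 21, 16), (22, 4, n, 2, 38, 21, 24), (22, 4, n, 2, 7, 8, 16), (22, 4, n, 2, 7, 8, 24)}
Keep only column(s) G, D, B, C: {(35, 24, 1, 21), (35, 24, 13, 21), (35, 24, 33, 21), (35, 24, 37, 21), (35, 24, 38, 21), (35, 24, 39, 21), (4, 2, 19, 16), (4, 2, 19, 24), (4, 2, 2, 16), (4, 2, 2, 24), (4, 2, 23, 16), (4, 2, 23, 24), (4, 2, 38, 16), (4, 2, 38, 24), (4, 2, 7, 16), (4, 2, 7, 24)}
Selection G < 19: {(4, 2, 19, 16), (4, 2, 19, 24), (4, 2, 2, 16), (4, 2, 2, 24), (4, 2, 23, 16), (4, 2, 23, 24), (4, 2, 38, 16), (4, 2, 38, 24), (4, 2, 7, 16), (4, 2, 7, 24)}
Keep only column(s) B, C, D: {(19, 16, 2), (19, 24, 2), (2, 16, 2), (2, 24, 2), (23, 16, 2), (23, 24, 2), (38, 16, 2), (38, 24, 2), (7, 16, 2), (7, 24, 2)}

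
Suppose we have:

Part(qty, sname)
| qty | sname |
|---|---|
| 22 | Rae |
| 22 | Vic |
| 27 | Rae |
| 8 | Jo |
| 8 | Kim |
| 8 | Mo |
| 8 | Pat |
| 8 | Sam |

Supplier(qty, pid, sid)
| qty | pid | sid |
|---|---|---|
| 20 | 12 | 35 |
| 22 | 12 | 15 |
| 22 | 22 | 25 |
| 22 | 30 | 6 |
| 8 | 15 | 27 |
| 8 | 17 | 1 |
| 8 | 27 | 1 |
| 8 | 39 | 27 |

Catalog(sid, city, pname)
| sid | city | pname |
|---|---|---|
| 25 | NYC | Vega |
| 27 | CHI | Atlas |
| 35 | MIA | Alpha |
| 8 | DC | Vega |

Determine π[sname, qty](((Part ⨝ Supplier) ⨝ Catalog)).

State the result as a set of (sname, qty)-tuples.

Part ⋈ Supplier (natural join on qty): {(22, Rae, 12, 15), (22, Rae, 22, 25), (22, Rae, 30, 6), (22, Vic, 12, 15), (22, Vic, 22, 25), (22, Vic, 30, 6), (8, Jo, 15, 27), (8, Jo, 17, 1), (8, Jo, 27, 1), (8, Jo, 39, 27), (8, Kim, 15, 27), (8, Kim, 17, 1), (8, Kim, 27, 1), (8, Kim, 39, 27), (8, Mo, 15, 27), (8, Mo, 17, 1), (8, Mo, 27, 1), (8, Mo, 39, 27), (8, Pat, 15, 27), (8, Pat, 17, 1), (8, Pat, 27, 1), (8, Pat, 39, 27), (8, Sam, 15, 27), (8, Sam, 17, 1), (8, Sam, 27, 1), (8, Sam, 39, 27)}
(Part ⨝ Supplier) ⋈ Catalog (natural join on sid): {(22, Rae, 22, 25, NYC, Vega), (22, Vic, 22, 25, NYC, Vega), (8, Jo, 15, 27, CHI, Atlas), (8, Jo, 39, 27, CHI, Atlas), (8, Kim, 15, 27, CHI, Atlas), (8, Kim, 39, 27, CHI, Atlas), (8, Mo, 15, 27, CHI, Atlas), (8, Mo, 39, 27, CHI, Atlas), (8, Pat, 15, 27, CHI, Atlas), (8, Pat, 39, 27, CHI, Atlas), (8, Sam, 15, 27, CHI, Atlas), (8, Sam, 39, 27, CHI, Atlas)}
π[sname, qty]: project onto (sname, qty) (5 duplicate(s) eliminated) → {(Jo, 8), (Kim, 8), (Mo, 8), (Pat, 8), (Rae, 22), (Sam, 8), (Vic, 22)}

{(Jo, 8), (Kim, 8), (Mo, 8), (Pat, 8), (Rae, 22), (Sam, 8), (Vic, 22)}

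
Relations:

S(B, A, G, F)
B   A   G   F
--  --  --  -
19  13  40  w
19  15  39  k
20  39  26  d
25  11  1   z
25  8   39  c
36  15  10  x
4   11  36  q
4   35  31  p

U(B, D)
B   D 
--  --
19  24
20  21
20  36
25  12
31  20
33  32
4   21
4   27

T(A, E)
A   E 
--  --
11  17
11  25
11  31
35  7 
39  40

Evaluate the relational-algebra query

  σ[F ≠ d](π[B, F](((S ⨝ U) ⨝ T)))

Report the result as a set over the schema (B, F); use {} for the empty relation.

Natural join on B: {(19, 13, 40, w, 24), (19, 15, 39, k, 24), (20, 39, 26, d, 21), (20, 39, 26, d, 36), (25, 11, 1, z, 12), (25, 8, 39, c, 12), (4, 11, 36, q, 21), (4, 11, 36, q, 27), (4, 35, 31, p, 21), (4, 35, 31, p, 27)}
Natural join on A: {(20, 39, 26, d, 21, 40), (20, 39, 26, d, 36, 40), (25, 11, 1, z, 12, 17), (25, 11, 1, z, 12, 25), (25, 11, 1, z, 12, 31), (4, 11, 36, q, 21, 17), (4, 11, 36, q, 21, 25), (4, 11, 36, q, 21, 31), (4, 11, 36, q, 27, 17), (4, 11, 36, q, 27, 25), (4, 11, 36, q, 27, 31), (4, 35, 31, p, 21, 7), (4, 35, 31, p, 27, 7)}
Projecting to B, F (9 duplicate(s) eliminated): {(20, d), (25, z), (4, p), (4, q)}
Selection F ≠ d: {(25, z), (4, p), (4, q)}

{(25, z), (4, p), (4, q)}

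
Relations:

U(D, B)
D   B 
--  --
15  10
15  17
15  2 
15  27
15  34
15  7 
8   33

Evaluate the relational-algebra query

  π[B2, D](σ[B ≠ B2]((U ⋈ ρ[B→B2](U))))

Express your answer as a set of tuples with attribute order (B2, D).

{(10, 15), (17, 15), (2, 15), (27, 15), (34, 15), (7, 15)}

ρ[B→B2]: schema becomes (D, B2); tuples unchanged.
U ⋈ ρ[B→B2](U) (natural join on D): {(15, 10, 10), (15, 10, 17), (15, 10, 2), (15, 10, 27), (15, 10, 34), (15, 10, 7), (15, 17, 10), (15, 17, 17), (15, 17, 2), (15, 17, 27), (15, 17, 34), (15, 17, 7), (15, 2, 10), (15, 2, 17), (15, 2, 2), (15, 2, 27), (15, 2, 34), (15, 2, 7), (15, 27, 10), (15, 27, 17), (15, 27, 2), (15, 27, 27), (15, 27, 34), (15, 27, 7), (15, 34, 10), (15, 34, 17), (15, 34, 2), (15, 34, 27), (15, 34, 34), (15, 34, 7), (15, 7, 10), (15, 7, 17), (15, 7, 2), (15, 7, 27), (15, 7, 34), (15, 7, 7), (8, 33, 33)}
Selection B ≠ B2: {(15, 10, 17), (15, 10, 2), (15, 10, 27), (15, 10, 34), (15, 10, 7), (15, 17, 10), (15, 17, 2), (15, 17, 27), (15, 17, 34), (15, 17, 7), (15, 2, 10), (15, 2, 17), (15, 2, 27), (15, 2, 34), (15, 2, 7), (15, 27, 10), (15, 27, 17), (15, 27, 2), (15, 27, 34), (15, 27, 7), (15, 34, 10), (15, 34, 17), (15, 34, 2), (15, 34, 27), (15, 34, 7), (15, 7, 10), (15, 7, 17), (15, 7, 2), (15, 7, 27), (15, 7, 34)}
Keep only column(s) B2, D (24 duplicate(s) eliminated): {(10, 15), (17, 15), (2, 15), (27, 15), (34, 15), (7, 15)}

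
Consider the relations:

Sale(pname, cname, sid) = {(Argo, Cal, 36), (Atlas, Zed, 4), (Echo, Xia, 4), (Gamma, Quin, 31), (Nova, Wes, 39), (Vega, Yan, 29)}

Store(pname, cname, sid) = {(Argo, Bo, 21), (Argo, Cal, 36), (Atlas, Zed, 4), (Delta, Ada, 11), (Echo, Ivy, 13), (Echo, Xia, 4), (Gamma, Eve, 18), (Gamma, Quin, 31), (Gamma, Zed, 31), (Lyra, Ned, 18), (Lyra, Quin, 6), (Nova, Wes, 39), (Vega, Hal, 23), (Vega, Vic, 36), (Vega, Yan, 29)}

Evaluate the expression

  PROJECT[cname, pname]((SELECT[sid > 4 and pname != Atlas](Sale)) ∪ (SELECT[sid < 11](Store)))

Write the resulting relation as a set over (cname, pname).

Selection sid > 4 and pname != Atlas: {(Argo, Cal, 36), (Gamma, Quin, 31), (Nova, Wes, 39), (Vega, Yan, 29)}
Selection sid < 11: {(Atlas, Zed, 4), (Echo, Xia, 4), (Lyra, Quin, 6)}
Set union of the two operands is {(Argo, Cal, 36), (Atlas, Zed, 4), (Echo, Xia, 4), (Gamma, Quin, 31), (Lyra, Quin, 6), (Nova, Wes, 39), (Vega, Yan, 29)}.
π[cname, pname]: project onto (cname, pname) → {(Cal, Argo), (Quin, Gamma), (Quin, Lyra), (Wes, Nova), (Xia, Echo), (Yan, Vega), (Zed, Atlas)}

{(Cal, Argo), (Quin, Gamma), (Quin, Lyra), (Wes, Nova), (Xia, Echo), (Yan, Vega), (Zed, Atlas)}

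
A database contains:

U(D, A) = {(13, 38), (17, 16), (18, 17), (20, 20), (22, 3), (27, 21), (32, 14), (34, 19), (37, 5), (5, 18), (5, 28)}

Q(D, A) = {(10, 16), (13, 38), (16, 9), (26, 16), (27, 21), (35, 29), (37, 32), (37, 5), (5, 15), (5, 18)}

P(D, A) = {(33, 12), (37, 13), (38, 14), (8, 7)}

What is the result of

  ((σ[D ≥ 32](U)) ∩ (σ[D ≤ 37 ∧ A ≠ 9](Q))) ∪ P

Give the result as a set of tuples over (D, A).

{(33, 12), (37, 13), (37, 5), (38, 14), (8, 7)}

Selection D ≥ 32: {(32, 14), (34, 19), (37, 5)}
Selection D ≤ 37 ∧ A ≠ 9: {(10, 16), (13, 38), (26, 16), (27, 21), (35, 29), (37, 32), (37, 5), (5, 15), (5, 18)}
Set intersection of the two operands is {(37, 5)}.
Set union of the two operands is {(33, 12), (37, 13), (37, 5), (38, 14), (8, 7)}.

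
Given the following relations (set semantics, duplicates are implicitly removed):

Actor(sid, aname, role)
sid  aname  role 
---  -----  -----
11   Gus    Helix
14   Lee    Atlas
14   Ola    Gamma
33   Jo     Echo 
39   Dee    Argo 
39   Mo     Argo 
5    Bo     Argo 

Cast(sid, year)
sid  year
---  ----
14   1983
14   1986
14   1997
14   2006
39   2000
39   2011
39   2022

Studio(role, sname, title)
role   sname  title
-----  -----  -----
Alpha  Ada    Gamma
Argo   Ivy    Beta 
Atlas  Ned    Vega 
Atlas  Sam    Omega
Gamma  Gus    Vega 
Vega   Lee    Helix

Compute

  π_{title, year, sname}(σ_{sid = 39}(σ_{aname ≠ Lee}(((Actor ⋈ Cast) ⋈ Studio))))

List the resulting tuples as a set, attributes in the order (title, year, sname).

Joining Actor and Cast on sid yields {(14, Lee, Atlas, 1983), (14, Lee, Atlas, 1986), (14, Lee, Atlas, 1997), (14, Lee, Atlas, 2006), (14, Ola, Gamma, 1983), (14, Ola, Gamma, 1986), (14, Ola, Gamma, 1997), (14, Ola, Gamma, 2006), (39, Dee, Argo, 2000), (39, Dee, Argo, 2011), (39, Dee, Argo, 2022), (39, Mo, Argo, 2000), (39, Mo, Argo, 2011), (39, Mo, Argo, 2022)}.
Joining (Actor ⋈ Cast) and Studio on role yields {(14, Lee, Atlas, 1983, Ned, Vega), (14, Lee, Atlas, 1983, Sam, Omega), (14, Lee, Atlas, 1986, Ned, Vega), (14, Lee, Atlas, 1986, Sam, Omega), (14, Lee, Atlas, 1997, Ned, Vega), (14, Lee, Atlas, 1997, Sam, Omega), (14, Lee, Atlas, 2006, Ned, Vega), (14, Lee, Atlas, 2006, Sam, Omega), (14, Ola, Gamma, 1983, Gus, Vega), (14, Ola, Gamma, 1986, Gus, Vega), (14, Ola, Gamma, 1997, Gus, Vega), (14, Ola, Gamma, 2006, Gus, Vega), (39, Dee, Argo, 2000, Ivy, Beta), (39, Dee, Argo, 2011, Ivy, Beta), (39, Dee, Argo, 2022, Ivy, Beta), (39, Mo, Argo, 2000, Ivy, Beta), (39, Mo, Argo, 2011, Ivy, Beta), (39, Mo, Argo, 2022, Ivy, Beta)}.
σ[aname ≠ Lee]: keep tuples satisfying aname ≠ Lee → {(14, Ola, Gamma, 1983, Gus, Vega), (14, Ola, Gamma, 1986, Gus, Vega), (14, Ola, Gamma, 1997, Gus, Vega), (14, Ola, Gamma, 2006, Gus, Vega), (39, Dee, Argo, 2000, Ivy, Beta), (39, Dee, Argo, 2011, Ivy, Beta), (39, Dee, Argo, 2022, Ivy, Beta), (39, Mo, Argo, 2000, Ivy, Beta), (39, Mo, Argo, 2011, Ivy, Beta), (39, Mo, Argo, 2022, Ivy, Beta)}
σ[sid = 39]: keep tuples satisfying sid = 39 → {(39, Dee, Argo, 2000, Ivy, Beta), (39, Dee, Argo, 2011, Ivy, Beta), (39, Dee, Argo, 2022, Ivy, Beta), (39, Mo, Argo, 2000, Ivy, Beta), (39, Mo, Argo, 2011, Ivy, Beta), (39, Mo, Argo, 2022, Ivy, Beta)}
Keep only column(s) title, year, sname (3 duplicate(s) eliminated): {(Beta, 2000, Ivy), (Beta, 2011, Ivy), (Beta, 2022, Ivy)}

{(Beta, 2000, Ivy), (Beta, 2011, Ivy), (Beta, 2022, Ivy)}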